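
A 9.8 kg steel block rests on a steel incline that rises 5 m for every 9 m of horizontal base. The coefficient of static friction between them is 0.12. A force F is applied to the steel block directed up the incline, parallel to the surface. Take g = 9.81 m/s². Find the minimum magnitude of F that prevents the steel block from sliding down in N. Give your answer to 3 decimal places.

The normal force is N = mg cos 29.05° = 84.040 N. With F at its minimum the steel block is on the verge of sliding down, so static friction is at its maximum μ_s N = 0.12 × 84.040 = 10.085 N and acts up the slope.
Equilibrium along the incline: F + μ_s N = mg sin 29.05°, so F = 46.689 − 10.085 = 36.604 N.

36.604 N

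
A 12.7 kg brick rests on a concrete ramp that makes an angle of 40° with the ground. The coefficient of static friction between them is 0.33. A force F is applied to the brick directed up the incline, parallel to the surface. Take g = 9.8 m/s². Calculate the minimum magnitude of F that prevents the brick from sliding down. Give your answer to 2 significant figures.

49 N

The normal force is N = mg cos 40° = 95.342 N. With F at its minimum the brick is on the verge of sliding down, so static friction is at its maximum μ_s N = 0.33 × 95.342 = 31.463 N and acts up the slope.
Equilibrium along the incline: F + μ_s N = mg sin 40°, so F = 80.001 − 31.463 = 48.538 N.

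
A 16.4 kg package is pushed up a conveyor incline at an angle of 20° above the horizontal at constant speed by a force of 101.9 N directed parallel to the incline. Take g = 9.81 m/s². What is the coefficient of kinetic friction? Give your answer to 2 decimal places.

At constant speed ΣF = 0 along the incline. The applied 101.9 N acts up the slope; the weight component mg sin 20° = 55.026 N and kinetic friction μN both act down the slope.
So 101.9 = 55.026 + μ × 151.182, giving μ = (101.9 − 55.026) / 151.182 = 0.3101.

0.31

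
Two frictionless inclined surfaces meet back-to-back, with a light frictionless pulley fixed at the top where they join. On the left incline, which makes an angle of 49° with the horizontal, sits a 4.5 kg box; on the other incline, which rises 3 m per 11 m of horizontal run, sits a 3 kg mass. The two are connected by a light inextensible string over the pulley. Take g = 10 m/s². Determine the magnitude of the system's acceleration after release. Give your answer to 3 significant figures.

3.48 m/s²

Resolve each weight along its own incline: the 4.5 kg mass has component 4.5 × 10 × sin 49° = 33.962 N down its slope, and the 3 kg mass has 3 × 10 × sin 15.26° = 7.894 N down its slope.
The 4.5 kg side's 33.962 N exceeds the other side's 7.894 N, so that mass slides down and the 3 kg mass slides up. Taking that direction as positive, Newton's second law for the whole system gives 33.962 − 7.894 = (4.5 + 3) a, so a = 26.068 / 7.5 = 3.4757 m/s².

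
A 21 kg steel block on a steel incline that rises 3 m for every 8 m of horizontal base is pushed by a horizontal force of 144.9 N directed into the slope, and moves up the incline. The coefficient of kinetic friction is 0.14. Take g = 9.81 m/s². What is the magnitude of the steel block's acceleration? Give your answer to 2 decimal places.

The horizontal push has components F cos 20.56° = 144.9 × 0.9363 = 135.670 N up the incline and F sin 20.56° = 144.9 × 0.3511 = 50.874 N pressing into the surface.
The normal force is therefore N = mg cos 20.56° + F sin 20.56° = 192.887 + 50.874 = 243.761 N, and kinetic friction down the slope is μN = 0.14 × 243.761 = 34.127 N.
Along the incline: F cos 20.56° − mg sin 20.56° − μN = ma, so 135.670 − 72.330 − 34.127 = 21 a, giving a = 1.3911 m/s².

1.39 m/s²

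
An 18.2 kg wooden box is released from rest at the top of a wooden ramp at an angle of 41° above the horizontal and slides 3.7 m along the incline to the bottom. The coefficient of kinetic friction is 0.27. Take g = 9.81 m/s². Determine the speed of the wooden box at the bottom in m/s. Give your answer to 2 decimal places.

5.73 m/s

The weight component along the incline is mg sin 41° = 117.134 N and the normal force is N = mg cos 41° = 134.747 N.
Friction up the slope is f = μN = 0.27 × 134.747 = 36.382 N, so the net downslope force is 117.134 − 36.382 = 80.752 N and a = 80.752 / 18.2 = 4.4369 m/s².
Starting from rest over a distance of 3.7 m, v² = 2aL = 2 × 4.4369 × 3.7 = 32.8331, so v = 5.7300 m/s.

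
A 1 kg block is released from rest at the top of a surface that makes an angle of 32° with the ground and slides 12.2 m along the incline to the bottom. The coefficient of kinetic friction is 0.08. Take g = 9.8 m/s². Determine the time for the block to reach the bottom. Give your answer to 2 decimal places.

The weight component along the incline is mg sin 32° = 5.193 N and the normal force is N = mg cos 32° = 8.311 N.
Friction up the slope is f = μN = 0.08 × 8.311 = 0.665 N, so the net downslope force is 5.193 − 0.665 = 4.528 N and a = 4.528 / 1 = 4.5280 m/s².
Starting from rest, L = ½at², so t = √(2L/a) = √(2 × 12.2 / 4.5280) = 2.3214 s.

2.32 s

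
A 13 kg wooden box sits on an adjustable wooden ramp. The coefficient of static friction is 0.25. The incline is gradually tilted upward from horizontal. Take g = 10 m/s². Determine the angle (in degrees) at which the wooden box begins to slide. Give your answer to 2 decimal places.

At the threshold of sliding, static friction is at its maximum μ_s N and exactly balances the weight component along the incline: mg sin θ = μ_s mg cos θ.
Hence tan θ = μ_s = 0.25, so θ = arctan(0.25) = 14.0362°.

14.04°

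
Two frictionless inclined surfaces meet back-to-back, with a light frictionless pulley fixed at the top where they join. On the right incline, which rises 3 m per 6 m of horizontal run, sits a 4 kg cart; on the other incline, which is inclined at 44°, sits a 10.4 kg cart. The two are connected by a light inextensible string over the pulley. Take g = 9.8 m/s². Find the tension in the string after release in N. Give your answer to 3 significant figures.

Resolve each weight along its own incline: the 4 kg mass has component 4 × 9.8 × sin 26.57° = 17.531 N down its slope, and the 10.4 kg mass has 10.4 × 9.8 × sin 44° = 70.800 N down its slope.
The 10.4 kg side's 70.800 N exceeds the other side's 17.531 N, so that mass slides down and the 4 kg mass slides up. Taking that direction as positive, Newton's second law for the whole system gives 70.800 − 17.531 = (4 + 10.4) a, so a = 53.269 / 14.4 = 3.6992 m/s².
For the 4 kg mass (up-slope positive): T − 17.531 = 4 × 3.6992, so T = 32.328 N.

32.3 N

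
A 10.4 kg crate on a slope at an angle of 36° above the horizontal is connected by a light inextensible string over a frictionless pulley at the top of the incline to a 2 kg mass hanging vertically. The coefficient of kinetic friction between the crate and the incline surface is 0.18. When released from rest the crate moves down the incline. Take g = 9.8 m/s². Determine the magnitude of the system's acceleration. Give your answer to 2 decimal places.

For the crate on the incline: the weight component along the slope is m₁g sin 36° = 10.4 × 9.8 × 0.5878 = 59.909 N and the normal force is N = m₁g cos 36° = 82.455 N.
Kinetic friction opposes the crate's motion down the incline: f = μN = 0.18 × 82.455 = 14.842 N acting up the slope.
Newton's second law for the crate (down-slope positive): 59.909 − 14.842 − T = 10.4 a. For the hanging mass (upward positive): T − 2 × 9.8 = 2 a.
Adding the two equations eliminates T: 25.467 = 12.4 a, so a = 2.0538 m/s².

2.05 m/s²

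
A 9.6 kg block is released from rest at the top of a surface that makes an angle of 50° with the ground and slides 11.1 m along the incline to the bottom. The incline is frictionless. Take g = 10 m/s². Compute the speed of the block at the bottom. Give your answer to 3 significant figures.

13.0 m/s

The weight component along the incline is mg sin 50° = 73.540 N and the normal force is N = mg cos 50° = 61.708 N.
With no friction, a = g sin 50° = 7.6604 m/s².
Starting from rest over a distance of 11.1 m, v² = 2aL = 2 × 7.6604 × 11.1 = 170.0609, so v = 13.0407 m/s.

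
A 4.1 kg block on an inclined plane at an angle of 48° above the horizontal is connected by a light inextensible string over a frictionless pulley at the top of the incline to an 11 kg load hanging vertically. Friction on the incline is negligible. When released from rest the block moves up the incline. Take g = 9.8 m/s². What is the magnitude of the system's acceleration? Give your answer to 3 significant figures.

For the block on the incline: the weight component along the slope is m₁g sin 48° = 4.1 × 9.8 × 0.7431 = 29.858 N and the normal force is N = m₁g cos 48° = 26.886 N.
Newton's second law for the block (up-slope positive): T − 29.858 = 4.1 a. For the hanging load (downward positive): 11 × 9.8 − T = 11 a.
Adding the two equations eliminates T: 77.942 = 15.1 a, so a = 5.1617 m/s².

5.16 m/s²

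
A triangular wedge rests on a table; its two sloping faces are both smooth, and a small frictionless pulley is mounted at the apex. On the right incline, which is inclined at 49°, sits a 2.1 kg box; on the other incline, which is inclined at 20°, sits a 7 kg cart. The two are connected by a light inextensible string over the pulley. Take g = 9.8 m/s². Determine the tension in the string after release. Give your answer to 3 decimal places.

Resolve each weight along its own incline: the 2.1 kg mass has component 2.1 × 9.8 × sin 49° = 15.532 N down its slope, and the 7 kg mass has 7 × 9.8 × sin 20° = 23.463 N down its slope.
The 7 kg side's 23.463 N exceeds the other side's 15.532 N, so that mass slides down and the 2.1 kg mass slides up. Taking that direction as positive, Newton's second law for the whole system gives 23.463 − 15.532 = (2.1 + 7) a, so a = 7.931 / 9.1 = 0.8715 m/s².
For the 2.1 kg mass (up-slope positive): T − 15.532 = 2.1 × 0.8715, so T = 17.362 N.

17.362 N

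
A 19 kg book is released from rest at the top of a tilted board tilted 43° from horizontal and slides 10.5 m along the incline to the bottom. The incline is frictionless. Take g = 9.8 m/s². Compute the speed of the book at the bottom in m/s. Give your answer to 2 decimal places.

The weight component along the incline is mg sin 43° = 126.988 N and the normal force is N = mg cos 43° = 136.178 N.
With no friction, a = g sin 43° = 6.6836 m/s².
Starting from rest over a distance of 10.5 m, v² = 2aL = 2 × 6.6836 × 10.5 = 140.3556, so v = 11.8472 m/s.

11.85 m/s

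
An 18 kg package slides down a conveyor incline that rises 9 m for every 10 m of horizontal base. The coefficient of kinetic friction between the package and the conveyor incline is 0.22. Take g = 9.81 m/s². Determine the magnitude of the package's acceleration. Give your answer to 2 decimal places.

Resolving the weight along the incline: the component pulling the package down the slope is mg sin 41.99° = 18 × 9.81 × 0.6690 = 118.132 N, and the normal force is N = mg cos 41.99° = 18 × 9.81 × 0.7433 = 131.252 N.
Kinetic friction acts up the slope with magnitude f = μN = 0.22 × 131.252 = 28.875 N.
Net force along the incline is 118.132 − 28.875 = 89.257 N, so a = 89.257 / 18 = 4.9587 m/s².

4.96 m/s²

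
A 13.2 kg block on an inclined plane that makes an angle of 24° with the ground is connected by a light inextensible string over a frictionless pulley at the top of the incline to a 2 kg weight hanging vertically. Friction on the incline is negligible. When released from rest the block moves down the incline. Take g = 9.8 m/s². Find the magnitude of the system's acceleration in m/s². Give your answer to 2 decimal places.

2.17 m/s²

For the block on the incline: the weight component along the slope is m₁g sin 24° = 13.2 × 9.8 × 0.4067 = 52.611 N and the normal force is N = m₁g cos 24° = 118.176 N.
Newton's second law for the block (down-slope positive): 52.611 − T = 13.2 a. For the hanging weight (upward positive): T − 2 × 9.8 = 2 a.
Adding the two equations eliminates T: 33.011 = 15.2 a, so a = 2.1718 m/s².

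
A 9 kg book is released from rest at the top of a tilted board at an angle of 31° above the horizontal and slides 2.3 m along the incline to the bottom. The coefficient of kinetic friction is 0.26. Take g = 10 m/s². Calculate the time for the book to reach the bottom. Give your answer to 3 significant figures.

1.25 s

The weight component along the incline is mg sin 31° = 46.353 N and the normal force is N = mg cos 31° = 77.145 N.
Friction up the slope is f = μN = 0.26 × 77.145 = 20.058 N, so the net downslope force is 46.353 − 20.058 = 26.295 N and a = 26.295 / 9 = 2.9217 m/s².
Starting from rest, L = ½at², so t = √(2L/a) = √(2 × 2.3 / 2.9217) = 1.2548 s.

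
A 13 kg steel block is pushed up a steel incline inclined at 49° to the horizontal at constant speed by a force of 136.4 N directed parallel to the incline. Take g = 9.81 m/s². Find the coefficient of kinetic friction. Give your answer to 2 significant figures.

0.48

At constant speed ΣF = 0 along the incline. The applied 136.4 N acts up the slope; the weight component mg sin 49° = 96.248 N and kinetic friction μN both act down the slope.
So 136.4 = 96.248 + μ × 83.667, giving μ = (136.4 − 96.248) / 83.667 = 0.4799.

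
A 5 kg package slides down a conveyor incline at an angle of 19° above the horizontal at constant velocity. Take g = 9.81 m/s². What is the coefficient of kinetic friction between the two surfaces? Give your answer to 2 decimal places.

0.34

At constant velocity the net force along the incline is zero: mg sin 19° = μ mg cos 19°.
So μ = tan 19° = 0.3256 / 0.9455 = 0.3444.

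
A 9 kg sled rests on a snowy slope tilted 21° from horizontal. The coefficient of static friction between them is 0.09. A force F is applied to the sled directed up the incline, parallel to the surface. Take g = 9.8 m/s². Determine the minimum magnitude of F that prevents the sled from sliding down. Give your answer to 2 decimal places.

24.20 N

The normal force is N = mg cos 21° = 82.342 N. With F at its minimum the sled is on the verge of sliding down, so static friction is at its maximum μ_s N = 0.09 × 82.342 = 7.411 N and acts up the slope.
Equilibrium along the incline: F + μ_s N = mg sin 21°, so F = 31.608 − 7.411 = 24.197 N.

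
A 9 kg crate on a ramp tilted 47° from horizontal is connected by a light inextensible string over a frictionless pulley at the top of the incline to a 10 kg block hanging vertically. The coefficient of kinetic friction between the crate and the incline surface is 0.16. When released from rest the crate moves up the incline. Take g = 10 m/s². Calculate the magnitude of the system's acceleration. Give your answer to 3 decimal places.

1.282 m/s²

For the crate on the incline: the weight component along the slope is m₁g sin 47° = 9 × 10 × 0.7314 = 65.826 N and the normal force is N = m₁g cos 47° = 61.380 N.
Kinetic friction opposes the crate's motion up the incline: f = μN = 0.16 × 61.380 = 9.821 N acting down the slope.
Newton's second law for the crate (up-slope positive): T − 65.826 − 9.821 = 9 a. For the hanging block (downward positive): 10 × 10 − T = 10 a.
Adding the two equations eliminates T: 24.353 = 19 a, so a = 1.2817 m/s².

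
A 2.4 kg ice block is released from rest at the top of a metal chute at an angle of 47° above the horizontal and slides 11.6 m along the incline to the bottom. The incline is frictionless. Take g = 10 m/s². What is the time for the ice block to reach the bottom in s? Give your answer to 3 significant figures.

1.78 s

The weight component along the incline is mg sin 47° = 17.552 N and the normal force is N = mg cos 47° = 16.368 N.
With no friction, a = g sin 47° = 7.3135 m/s².
Starting from rest, L = ½at², so t = √(2L/a) = √(2 × 11.6 / 7.3135) = 1.7811 s.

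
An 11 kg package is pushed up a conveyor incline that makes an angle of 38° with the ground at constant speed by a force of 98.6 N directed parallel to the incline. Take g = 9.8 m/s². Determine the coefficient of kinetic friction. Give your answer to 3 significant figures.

At constant speed ΣF = 0 along the incline. The applied 98.6 N acts up the slope; the weight component mg sin 38° = 66.368 N and kinetic friction μN both act down the slope.
So 98.6 = 66.368 + μ × 84.948, giving μ = (98.6 − 66.368) / 84.948 = 0.3794.

0.379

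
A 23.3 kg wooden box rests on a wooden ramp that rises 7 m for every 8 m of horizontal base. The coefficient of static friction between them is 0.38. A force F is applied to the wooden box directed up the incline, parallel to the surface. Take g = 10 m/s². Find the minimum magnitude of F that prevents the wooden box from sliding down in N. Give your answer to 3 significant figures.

86.8 N

The normal force is N = mg cos 41.19° = 175.350 N. With F at its minimum the wooden box is on the verge of sliding down, so static friction is at its maximum μ_s N = 0.38 × 175.350 = 66.633 N and acts up the slope.
Equilibrium along the incline: F + μ_s N = mg sin 41.19°, so F = 153.432 − 66.633 = 86.799 N.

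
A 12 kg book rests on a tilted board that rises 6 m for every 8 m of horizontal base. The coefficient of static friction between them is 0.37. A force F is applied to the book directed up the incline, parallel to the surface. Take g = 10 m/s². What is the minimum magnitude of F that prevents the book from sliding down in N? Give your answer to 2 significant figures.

The normal force is N = mg cos 36.87° = 96.000 N. With F at its minimum the book is on the verge of sliding down, so static friction is at its maximum μ_s N = 0.37 × 96.000 = 35.520 N and acts up the slope.
Equilibrium along the incline: F + μ_s N = mg sin 36.87°, so F = 72.000 − 35.520 = 36.480 N.

36 N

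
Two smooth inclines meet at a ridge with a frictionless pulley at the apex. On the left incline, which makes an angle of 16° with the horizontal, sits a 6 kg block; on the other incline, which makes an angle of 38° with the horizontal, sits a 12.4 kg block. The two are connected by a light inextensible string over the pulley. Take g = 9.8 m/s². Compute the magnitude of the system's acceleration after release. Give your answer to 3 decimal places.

3.185 m/s²

Resolve each weight along its own incline: the 6 kg mass has component 6 × 9.8 × sin 16° = 16.207 N down its slope, and the 12.4 kg mass has 12.4 × 9.8 × sin 38° = 74.815 N down its slope.
The 12.4 kg side's 74.815 N exceeds the other side's 16.207 N, so that mass slides down and the 6 kg mass slides up. Taking that direction as positive, Newton's second law for the whole system gives 74.815 − 16.207 = (6 + 12.4) a, so a = 58.608 / 18.4 = 3.1852 m/s².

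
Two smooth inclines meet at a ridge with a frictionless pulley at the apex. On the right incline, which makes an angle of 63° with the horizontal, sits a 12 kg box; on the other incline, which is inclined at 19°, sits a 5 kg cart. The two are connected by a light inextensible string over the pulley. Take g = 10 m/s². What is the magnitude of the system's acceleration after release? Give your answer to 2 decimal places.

Resolve each weight along its own incline: the 12 kg mass has component 12 × 10 × sin 63° = 106.921 N down its slope, and the 5 kg mass has 5 × 10 × sin 19° = 16.278 N down its slope.
The 12 kg side's 106.921 N exceeds the other side's 16.278 N, so that mass slides down and the 5 kg mass slides up. Taking that direction as positive, Newton's second law for the whole system gives 106.921 − 16.278 = (12 + 5) a, so a = 90.643 / 17 = 5.3319 m/s².

5.33 m/s²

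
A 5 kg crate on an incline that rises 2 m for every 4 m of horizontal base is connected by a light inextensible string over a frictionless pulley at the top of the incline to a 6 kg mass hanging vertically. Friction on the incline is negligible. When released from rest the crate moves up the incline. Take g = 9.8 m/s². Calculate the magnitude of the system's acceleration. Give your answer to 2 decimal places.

3.35 m/s²

For the crate on the incline: the weight component along the slope is m₁g sin 26.57° = 5 × 9.8 × 0.4472 = 21.913 N and the normal force is N = m₁g cos 26.57° = 43.827 N.
Newton's second law for the crate (up-slope positive): T − 21.913 = 5 a. For the hanging mass (downward positive): 6 × 9.8 − T = 6 a.
Adding the two equations eliminates T: 36.887 = 11 a, so a = 3.3534 m/s².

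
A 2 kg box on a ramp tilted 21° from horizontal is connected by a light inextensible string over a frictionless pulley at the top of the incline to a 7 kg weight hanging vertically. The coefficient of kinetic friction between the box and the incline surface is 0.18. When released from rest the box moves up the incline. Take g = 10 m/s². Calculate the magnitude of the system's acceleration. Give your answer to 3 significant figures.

For the box on the incline: the weight component along the slope is m₁g sin 21° = 2 × 10 × 0.3584 = 7.168 N and the normal force is N = m₁g cos 21° = 18.672 N.
Kinetic friction opposes the box's motion up the incline: f = μN = 0.18 × 18.672 = 3.361 N acting down the slope.
Newton's second law for the box (up-slope positive): T − 7.168 − 3.361 = 2 a. For the hanging weight (downward positive): 7 × 10 − T = 7 a.
Adding the two equations eliminates T: 59.471 = 9 a, so a = 6.6079 m/s².

6.61 m/s²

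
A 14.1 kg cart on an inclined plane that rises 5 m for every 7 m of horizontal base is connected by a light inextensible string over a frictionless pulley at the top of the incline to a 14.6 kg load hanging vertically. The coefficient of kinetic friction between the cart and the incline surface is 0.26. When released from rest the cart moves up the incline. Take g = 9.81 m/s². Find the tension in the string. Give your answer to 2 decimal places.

For the cart on the incline: the weight component along the slope is m₁g sin 35.54° = 14.1 × 9.81 × 0.5812 = 80.392 N and the normal force is N = m₁g cos 35.54° = 112.556 N.
Kinetic friction opposes the cart's motion up the incline: f = μN = 0.26 × 112.556 = 29.265 N acting down the slope.
Newton's second law for the cart (up-slope positive): T − 80.392 − 29.265 = 14.1 a. For the hanging load (downward positive): 14.6 × 9.81 − T = 14.6 a.
Adding the two equations eliminates T: 33.569 = 28.7 a, so a = 1.1697 m/s².
Then from the hanging load's equation, T = 14.6 × (9.81 − 1.1697) = 126.148 N.

126.15 N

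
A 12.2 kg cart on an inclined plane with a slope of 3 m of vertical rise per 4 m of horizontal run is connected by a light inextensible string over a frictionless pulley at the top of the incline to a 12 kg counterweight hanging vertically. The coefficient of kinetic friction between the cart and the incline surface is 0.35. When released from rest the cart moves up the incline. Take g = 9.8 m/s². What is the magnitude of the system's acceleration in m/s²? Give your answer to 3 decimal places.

For the cart on the incline: the weight component along the slope is m₁g sin 36.87° = 12.2 × 9.8 × 0.6000 = 71.736 N and the normal force is N = m₁g cos 36.87° = 95.648 N.
Kinetic friction opposes the cart's motion up the incline: f = μN = 0.35 × 95.648 = 33.477 N acting down the slope.
Newton's second law for the cart (up-slope positive): T − 71.736 − 33.477 = 12.2 a. For the hanging counterweight (downward positive): 12 × 9.8 − T = 12 a.
Adding the two equations eliminates T: 12.387 = 24.2 a, so a = 0.5119 m/s².

0.512 m/s²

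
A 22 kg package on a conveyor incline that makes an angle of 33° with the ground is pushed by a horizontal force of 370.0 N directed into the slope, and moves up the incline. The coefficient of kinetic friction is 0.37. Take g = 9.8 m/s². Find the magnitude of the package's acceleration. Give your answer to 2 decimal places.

The horizontal push has components F cos 33° = 370.0 × 0.8387 = 310.319 N up the incline and F sin 33° = 370.0 × 0.5446 = 201.502 N pressing into the surface.
The normal force is therefore N = mg cos 33° + F sin 33° = 180.824 + 201.502 = 382.326 N, and kinetic friction down the slope is μN = 0.37 × 382.326 = 141.461 N.
Along the incline: F cos 33° − mg sin 33° − μN = ma, so 310.319 − 117.416 − 141.461 = 22 a, giving a = 2.3383 m/s².

2.34 m/s²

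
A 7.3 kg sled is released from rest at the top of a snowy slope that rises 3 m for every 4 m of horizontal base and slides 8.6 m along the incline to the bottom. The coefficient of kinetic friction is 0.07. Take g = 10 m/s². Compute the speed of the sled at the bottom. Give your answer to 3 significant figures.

The weight component along the incline is mg sin 36.87° = 43.800 N and the normal force is N = mg cos 36.87° = 58.400 N.
Friction up the slope is f = μN = 0.07 × 58.400 = 4.088 N, so the net downslope force is 43.800 − 4.088 = 39.712 N and a = 39.712 / 7.3 = 5.4400 m/s².
Starting from rest over a distance of 8.6 m, v² = 2aL = 2 × 5.4400 × 8.6 = 93.5680, so v = 9.6731 m/s.

9.67 m/s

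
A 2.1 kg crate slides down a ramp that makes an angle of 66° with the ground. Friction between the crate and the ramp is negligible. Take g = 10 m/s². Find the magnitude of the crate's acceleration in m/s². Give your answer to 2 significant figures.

9.1 m/s²

Resolving the weight along the incline: the component pulling the crate down the slope is mg sin 66° = 2.1 × 10 × 0.9135 = 19.183 N, and the normal force is N = mg cos 66° = 2.1 × 10 × 0.4067 = 8.541 N.
With no friction the net force along the incline is 19.183 N, so a = g sin 66° = 19.183 / 2.1 = 9.1348 m/s².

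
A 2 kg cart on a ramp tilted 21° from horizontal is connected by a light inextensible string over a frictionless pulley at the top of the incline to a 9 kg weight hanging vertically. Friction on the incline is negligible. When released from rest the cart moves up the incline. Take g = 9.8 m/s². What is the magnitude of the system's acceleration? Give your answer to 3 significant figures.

For the cart on the incline: the weight component along the slope is m₁g sin 21° = 2 × 9.8 × 0.3584 = 7.025 N and the normal force is N = m₁g cos 21° = 18.298 N.
Newton's second law for the cart (up-slope positive): T − 7.025 = 2 a. For the hanging weight (downward positive): 9 × 9.8 − T = 9 a.
Adding the two equations eliminates T: 81.175 = 11 a, so a = 7.3795 m/s².

7.38 m/s²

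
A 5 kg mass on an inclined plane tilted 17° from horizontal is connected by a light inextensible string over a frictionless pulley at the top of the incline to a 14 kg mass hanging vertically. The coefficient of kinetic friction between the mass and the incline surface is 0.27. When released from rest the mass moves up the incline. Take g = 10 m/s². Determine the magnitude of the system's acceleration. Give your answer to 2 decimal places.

5.92 m/s²

For the mass on the incline: the weight component along the slope is m₁g sin 17° = 5 × 10 × 0.2924 = 14.620 N and the normal force is N = m₁g cos 17° = 47.815 N.
Kinetic friction opposes the mass's motion up the incline: f = μN = 0.27 × 47.815 = 12.910 N acting down the slope.
Newton's second law for the mass (up-slope positive): T − 14.620 − 12.910 = 5 a. For the hanging mass (downward positive): 14 × 10 − T = 14 a.
Adding the two equations eliminates T: 112.470 = 19 a, so a = 5.9195 m/s².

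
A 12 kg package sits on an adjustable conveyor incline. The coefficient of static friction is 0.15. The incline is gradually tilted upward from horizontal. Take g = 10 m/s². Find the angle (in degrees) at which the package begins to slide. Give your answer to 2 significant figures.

8.5°

At the threshold of sliding, static friction is at its maximum μ_s N and exactly balances the weight component along the incline: mg sin θ = μ_s mg cos θ.
Hence tan θ = μ_s = 0.15, so θ = arctan(0.15) = 8.5308°.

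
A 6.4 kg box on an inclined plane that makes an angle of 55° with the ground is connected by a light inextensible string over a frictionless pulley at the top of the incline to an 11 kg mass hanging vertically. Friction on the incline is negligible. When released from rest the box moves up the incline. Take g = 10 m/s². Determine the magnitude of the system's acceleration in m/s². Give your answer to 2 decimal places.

For the box on the incline: the weight component along the slope is m₁g sin 55° = 6.4 × 10 × 0.8192 = 52.429 N and the normal force is N = m₁g cos 55° = 36.709 N.
Newton's second law for the box (up-slope positive): T − 52.429 = 6.4 a. For the hanging mass (downward positive): 11 × 10 − T = 11 a.
Adding the two equations eliminates T: 57.571 = 17.4 a, so a = 3.3087 m/s².

3.31 m/s²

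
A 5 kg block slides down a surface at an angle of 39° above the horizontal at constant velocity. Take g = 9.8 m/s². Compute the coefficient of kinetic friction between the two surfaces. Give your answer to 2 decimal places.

At constant velocity the net force along the incline is zero: mg sin 39° = μ mg cos 39°.
So μ = tan 39° = 0.6293 / 0.7771 = 0.8098.

0.81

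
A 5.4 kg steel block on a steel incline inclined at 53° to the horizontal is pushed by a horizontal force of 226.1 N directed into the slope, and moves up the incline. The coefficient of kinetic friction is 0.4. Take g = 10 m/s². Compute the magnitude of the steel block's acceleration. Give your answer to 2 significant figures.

1.4 m/s²

The horizontal push has components F cos 53° = 226.1 × 0.6018 = 136.067 N up the incline and F sin 53° = 226.1 × 0.7986 = 180.563 N pressing into the surface.
The normal force is therefore N = mg cos 53° + F sin 53° = 32.497 + 180.563 = 213.060 N, and kinetic friction down the slope is μN = 0.4 × 213.060 = 85.224 N.
Along the incline: F cos 53° − mg sin 53° − μN = ma, so 136.067 − 43.124 − 85.224 = 5.4 a, giving a = 1.4294 m/s².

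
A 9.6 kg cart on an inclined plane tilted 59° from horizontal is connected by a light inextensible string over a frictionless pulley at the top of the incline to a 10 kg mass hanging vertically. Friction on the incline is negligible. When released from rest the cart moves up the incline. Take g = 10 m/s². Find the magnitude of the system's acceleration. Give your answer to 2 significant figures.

For the cart on the incline: the weight component along the slope is m₁g sin 59° = 9.6 × 10 × 0.8572 = 82.291 N and the normal force is N = m₁g cos 59° = 49.444 N.
Newton's second law for the cart (up-slope positive): T − 82.291 = 9.6 a. For the hanging mass (downward positive): 10 × 10 − T = 10 a.
Adding the two equations eliminates T: 17.709 = 19.6 a, so a = 0.9035 m/s².

0.90 m/s²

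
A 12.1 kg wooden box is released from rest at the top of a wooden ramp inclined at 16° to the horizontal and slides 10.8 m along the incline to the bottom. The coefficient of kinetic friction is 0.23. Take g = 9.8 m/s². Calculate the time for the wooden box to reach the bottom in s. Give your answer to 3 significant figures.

The weight component along the incline is mg sin 16° = 32.685 N and the normal force is N = mg cos 16° = 113.986 N.
Friction up the slope is f = μN = 0.23 × 113.986 = 26.217 N, so the net downslope force is 32.685 − 26.217 = 6.468 N and a = 6.468 / 12.1 = 0.5345 m/s².
Starting from rest, L = ½at², so t = √(2L/a) = √(2 × 10.8 / 0.5345) = 6.3570 s.

6.36 s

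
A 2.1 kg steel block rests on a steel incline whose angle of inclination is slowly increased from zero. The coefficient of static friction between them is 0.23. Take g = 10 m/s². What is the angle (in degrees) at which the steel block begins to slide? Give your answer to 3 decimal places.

12.953°

At the threshold of sliding, static friction is at its maximum μ_s N and exactly balances the weight component along the incline: mg sin θ = μ_s mg cos θ.
Hence tan θ = μ_s = 0.23, so θ = arctan(0.23) = 12.9528°.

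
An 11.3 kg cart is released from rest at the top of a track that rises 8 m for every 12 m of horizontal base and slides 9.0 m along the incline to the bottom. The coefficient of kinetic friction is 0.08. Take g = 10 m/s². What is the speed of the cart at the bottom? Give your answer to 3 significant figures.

9.37 m/s

The weight component along the incline is mg sin 33.69° = 62.681 N and the normal force is N = mg cos 33.69° = 94.022 N.
Friction up the slope is f = μN = 0.08 × 94.022 = 7.522 N, so the net downslope force is 62.681 − 7.522 = 55.159 N and a = 55.159 / 11.3 = 4.8813 m/s².
Starting from rest over a distance of 9.0 m, v² = 2aL = 2 × 4.8813 × 9.0 = 87.8634, so v = 9.3735 m/s.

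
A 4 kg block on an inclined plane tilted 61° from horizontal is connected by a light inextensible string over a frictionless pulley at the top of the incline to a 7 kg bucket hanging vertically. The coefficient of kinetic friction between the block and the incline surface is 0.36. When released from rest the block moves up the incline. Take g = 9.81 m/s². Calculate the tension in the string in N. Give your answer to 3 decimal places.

51.169 N

For the block on the incline: the weight component along the slope is m₁g sin 61° = 4 × 9.81 × 0.8746 = 34.319 N and the normal force is N = m₁g cos 61° = 19.024 N.
Kinetic friction opposes the block's motion up the incline: f = μN = 0.36 × 19.024 = 6.849 N acting down the slope.
Newton's second law for the block (up-slope positive): T − 34.319 − 6.849 = 4 a. For the hanging bucket (downward positive): 7 × 9.81 − T = 7 a.
Adding the two equations eliminates T: 27.502 = 11 a, so a = 2.5002 m/s².
Then from the hanging bucket's equation, T = 7 × (9.81 − 2.5002) = 51.169 N.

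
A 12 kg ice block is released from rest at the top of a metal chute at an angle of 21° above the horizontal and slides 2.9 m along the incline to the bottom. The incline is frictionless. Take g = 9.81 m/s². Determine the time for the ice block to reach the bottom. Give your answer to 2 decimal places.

The weight component along the incline is mg sin 21° = 42.187 N and the normal force is N = mg cos 21° = 109.901 N.
With no friction, a = g sin 21° = 3.5156 m/s².
Starting from rest, L = ½at², so t = √(2L/a) = √(2 × 2.9 / 3.5156) = 1.2844 s.

1.28 s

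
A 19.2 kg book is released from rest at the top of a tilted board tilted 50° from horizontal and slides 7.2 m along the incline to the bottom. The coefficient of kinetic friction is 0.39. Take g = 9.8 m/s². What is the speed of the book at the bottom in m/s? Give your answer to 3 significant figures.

8.53 m/s

The weight component along the incline is mg sin 50° = 144.139 N and the normal force is N = mg cos 50° = 120.947 N.
Friction up the slope is f = μN = 0.39 × 120.947 = 47.169 N, so the net downslope force is 144.139 − 47.169 = 96.970 N and a = 96.970 / 19.2 = 5.0505 m/s².
Starting from rest over a distance of 7.2 m, v² = 2aL = 2 × 5.0505 × 7.2 = 72.7272, so v = 8.5280 m/s.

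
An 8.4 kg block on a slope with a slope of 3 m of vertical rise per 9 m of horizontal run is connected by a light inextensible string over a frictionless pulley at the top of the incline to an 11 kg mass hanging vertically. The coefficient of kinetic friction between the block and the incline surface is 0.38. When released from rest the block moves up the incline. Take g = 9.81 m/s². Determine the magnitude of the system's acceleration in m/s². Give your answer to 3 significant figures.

For the block on the incline: the weight component along the slope is m₁g sin 18.43° = 8.4 × 9.81 × 0.3162 = 26.056 N and the normal force is N = m₁g cos 18.43° = 78.175 N.
Kinetic friction opposes the block's motion up the incline: f = μN = 0.38 × 78.175 = 29.706 N acting down the slope.
Newton's second law for the block (up-slope positive): T − 26.056 − 29.706 = 8.4 a. For the hanging mass (downward positive): 11 × 9.81 − T = 11 a.
Adding the two equations eliminates T: 52.148 = 19.4 a, so a = 2.6880 m/s².

2.69 m/s²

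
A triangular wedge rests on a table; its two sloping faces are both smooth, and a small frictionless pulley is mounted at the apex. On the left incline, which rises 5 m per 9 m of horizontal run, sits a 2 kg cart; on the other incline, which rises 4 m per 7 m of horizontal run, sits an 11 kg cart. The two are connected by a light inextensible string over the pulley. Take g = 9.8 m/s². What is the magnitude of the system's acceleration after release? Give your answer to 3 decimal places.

Resolve each weight along its own incline: the 2 kg mass has component 2 × 9.8 × sin 29.05° = 9.519 N down its slope, and the 11 kg mass has 11 × 9.8 × sin 29.74° = 53.484 N down its slope.
The 11 kg side's 53.484 N exceeds the other side's 9.519 N, so that mass slides down and the 2 kg mass slides up. Taking that direction as positive, Newton's second law for the whole system gives 53.484 − 9.519 = (2 + 11) a, so a = 43.965 / 13 = 3.3819 m/s².

3.382 m/s²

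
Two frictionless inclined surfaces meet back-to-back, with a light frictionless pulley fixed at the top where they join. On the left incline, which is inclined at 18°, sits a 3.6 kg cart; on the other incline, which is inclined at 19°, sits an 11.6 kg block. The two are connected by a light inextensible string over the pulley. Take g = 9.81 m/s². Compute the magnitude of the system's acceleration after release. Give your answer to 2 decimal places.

Resolve each weight along its own incline: the 3.6 kg mass has component 3.6 × 9.81 × sin 18° = 10.913 N down its slope, and the 11.6 kg mass has 11.6 × 9.81 × sin 19° = 37.048 N down its slope.
The 11.6 kg side's 37.048 N exceeds the other side's 10.913 N, so that mass slides down and the 3.6 kg mass slides up. Taking that direction as positive, Newton's second law for the whole system gives 37.048 − 10.913 = (3.6 + 11.6) a, so a = 26.135 / 15.2 = 1.7194 m/s².

1.72 m/s²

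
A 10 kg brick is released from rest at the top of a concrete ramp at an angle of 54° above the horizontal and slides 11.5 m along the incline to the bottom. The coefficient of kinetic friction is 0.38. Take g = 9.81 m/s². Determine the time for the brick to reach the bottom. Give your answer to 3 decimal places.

2.001 s

The weight component along the incline is mg sin 54° = 79.365 N and the normal force is N = mg cos 54° = 57.662 N.
Friction up the slope is f = μN = 0.38 × 57.662 = 21.912 N, so the net downslope force is 79.365 − 21.912 = 57.453 N and a = 57.453 / 10 = 5.7453 m/s².
Starting from rest, L = ½at², so t = √(2L/a) = √(2 × 11.5 / 5.7453) = 2.0008 s.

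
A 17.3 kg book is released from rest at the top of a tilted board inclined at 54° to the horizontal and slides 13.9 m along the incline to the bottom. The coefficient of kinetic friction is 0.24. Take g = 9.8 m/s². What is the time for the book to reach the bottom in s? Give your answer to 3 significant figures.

2.06 s

The weight component along the incline is mg sin 54° = 137.161 N and the normal force is N = mg cos 54° = 99.653 N.
Friction up the slope is f = μN = 0.24 × 99.653 = 23.917 N, so the net downslope force is 137.161 − 23.917 = 113.244 N and a = 113.244 / 17.3 = 6.5459 m/s².
Starting from rest, L = ½at², so t = √(2L/a) = √(2 × 13.9 / 6.5459) = 2.0608 s.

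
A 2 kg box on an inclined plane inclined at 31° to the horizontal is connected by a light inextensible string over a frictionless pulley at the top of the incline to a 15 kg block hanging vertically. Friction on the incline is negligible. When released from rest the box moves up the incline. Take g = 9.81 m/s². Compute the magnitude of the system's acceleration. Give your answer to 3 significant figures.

8.06 m/s²

For the box on the incline: the weight component along the slope is m₁g sin 31° = 2 × 9.81 × 0.5150 = 10.104 N and the normal force is N = m₁g cos 31° = 16.818 N.
Newton's second law for the box (up-slope positive): T − 10.104 = 2 a. For the hanging block (downward positive): 15 × 9.81 − T = 15 a.
Adding the two equations eliminates T: 137.046 = 17 a, so a = 8.0615 m/s².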